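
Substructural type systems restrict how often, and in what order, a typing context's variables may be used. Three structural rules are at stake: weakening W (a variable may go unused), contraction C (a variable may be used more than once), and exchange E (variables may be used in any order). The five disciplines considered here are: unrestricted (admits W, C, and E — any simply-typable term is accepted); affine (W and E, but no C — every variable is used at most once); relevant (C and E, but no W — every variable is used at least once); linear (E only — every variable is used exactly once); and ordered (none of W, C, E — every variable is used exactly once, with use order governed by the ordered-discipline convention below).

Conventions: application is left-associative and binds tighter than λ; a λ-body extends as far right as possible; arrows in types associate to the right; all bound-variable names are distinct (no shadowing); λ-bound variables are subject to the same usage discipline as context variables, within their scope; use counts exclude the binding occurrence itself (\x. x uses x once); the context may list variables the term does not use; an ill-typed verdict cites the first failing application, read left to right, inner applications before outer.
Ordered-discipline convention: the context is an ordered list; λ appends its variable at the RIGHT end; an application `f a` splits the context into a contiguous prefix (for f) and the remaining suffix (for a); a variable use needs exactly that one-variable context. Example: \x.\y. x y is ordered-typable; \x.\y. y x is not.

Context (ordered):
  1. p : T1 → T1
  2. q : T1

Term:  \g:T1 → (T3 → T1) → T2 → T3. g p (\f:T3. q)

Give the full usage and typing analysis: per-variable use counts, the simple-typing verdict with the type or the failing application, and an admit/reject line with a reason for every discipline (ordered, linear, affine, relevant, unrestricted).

counts: p: 1; q: 1; g [bound]: 1; f [bound]: 0
order of uses: g, p, q
typing: ill-typed: an application expects T1 but receives T1 → T1
ordered: ✗ — not simply typable
linear: ✗ — fails simple typing
affine: ✗ — a type mismatch blocks all five
relevant: ✗ — the type mismatch rejects it
unrestricted: ✗ — not simply typable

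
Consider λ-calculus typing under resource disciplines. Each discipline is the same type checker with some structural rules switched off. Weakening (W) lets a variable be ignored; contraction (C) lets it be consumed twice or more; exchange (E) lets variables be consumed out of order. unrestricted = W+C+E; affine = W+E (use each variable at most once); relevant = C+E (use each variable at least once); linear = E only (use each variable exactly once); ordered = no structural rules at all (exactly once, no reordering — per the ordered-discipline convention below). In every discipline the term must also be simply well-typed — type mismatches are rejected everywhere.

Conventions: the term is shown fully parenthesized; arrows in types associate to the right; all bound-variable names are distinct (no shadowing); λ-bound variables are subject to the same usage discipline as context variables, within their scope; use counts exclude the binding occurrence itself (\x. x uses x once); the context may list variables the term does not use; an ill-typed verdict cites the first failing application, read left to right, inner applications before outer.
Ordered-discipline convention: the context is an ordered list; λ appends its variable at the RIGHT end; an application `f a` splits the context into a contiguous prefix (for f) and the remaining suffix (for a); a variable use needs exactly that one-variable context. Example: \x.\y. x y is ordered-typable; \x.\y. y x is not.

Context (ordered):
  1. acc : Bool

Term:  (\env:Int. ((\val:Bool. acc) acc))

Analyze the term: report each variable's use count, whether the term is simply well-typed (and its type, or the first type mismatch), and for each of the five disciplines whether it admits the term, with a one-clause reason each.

counts: acc: 2×, env (bound): 0×, val (bound): 0×
order of uses: acc, acc
typing: the term checks, with type Int -> Bool
ordered: ✗, needs contraction — acc ×2; env, val left unused
linear: ✗, needs contraction — acc ×2; env, val left unused
affine: ✗, needs contraction — acc ×2
relevant: ✗, env, val left unused
unrestricted: ✓, simply typable at Int -> Bool; W, C, E all held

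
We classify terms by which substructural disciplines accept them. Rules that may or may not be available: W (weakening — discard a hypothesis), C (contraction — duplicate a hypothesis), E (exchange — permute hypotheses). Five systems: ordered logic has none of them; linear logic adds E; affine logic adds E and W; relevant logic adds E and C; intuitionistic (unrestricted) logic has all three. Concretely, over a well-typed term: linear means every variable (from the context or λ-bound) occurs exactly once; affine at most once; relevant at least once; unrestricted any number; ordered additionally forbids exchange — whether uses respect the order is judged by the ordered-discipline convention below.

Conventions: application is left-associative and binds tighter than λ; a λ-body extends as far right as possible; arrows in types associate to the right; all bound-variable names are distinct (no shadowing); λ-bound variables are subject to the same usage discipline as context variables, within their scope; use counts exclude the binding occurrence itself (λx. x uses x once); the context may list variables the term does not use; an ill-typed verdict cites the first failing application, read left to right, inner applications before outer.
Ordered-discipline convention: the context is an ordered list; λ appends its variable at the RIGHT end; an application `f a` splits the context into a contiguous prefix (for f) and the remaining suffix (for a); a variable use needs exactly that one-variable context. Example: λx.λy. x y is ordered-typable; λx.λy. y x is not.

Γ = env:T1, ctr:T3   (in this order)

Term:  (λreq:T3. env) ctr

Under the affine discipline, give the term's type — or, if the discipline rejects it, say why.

term : T1
usage: env=1, ctr=1, req [bound]=0
use order (left to right): env, ctr
typing: well-typed — term : T1
all disciplines: ordered ✗ | linear ✗ | affine ✓ | relevant ✗ | unrestricted ✓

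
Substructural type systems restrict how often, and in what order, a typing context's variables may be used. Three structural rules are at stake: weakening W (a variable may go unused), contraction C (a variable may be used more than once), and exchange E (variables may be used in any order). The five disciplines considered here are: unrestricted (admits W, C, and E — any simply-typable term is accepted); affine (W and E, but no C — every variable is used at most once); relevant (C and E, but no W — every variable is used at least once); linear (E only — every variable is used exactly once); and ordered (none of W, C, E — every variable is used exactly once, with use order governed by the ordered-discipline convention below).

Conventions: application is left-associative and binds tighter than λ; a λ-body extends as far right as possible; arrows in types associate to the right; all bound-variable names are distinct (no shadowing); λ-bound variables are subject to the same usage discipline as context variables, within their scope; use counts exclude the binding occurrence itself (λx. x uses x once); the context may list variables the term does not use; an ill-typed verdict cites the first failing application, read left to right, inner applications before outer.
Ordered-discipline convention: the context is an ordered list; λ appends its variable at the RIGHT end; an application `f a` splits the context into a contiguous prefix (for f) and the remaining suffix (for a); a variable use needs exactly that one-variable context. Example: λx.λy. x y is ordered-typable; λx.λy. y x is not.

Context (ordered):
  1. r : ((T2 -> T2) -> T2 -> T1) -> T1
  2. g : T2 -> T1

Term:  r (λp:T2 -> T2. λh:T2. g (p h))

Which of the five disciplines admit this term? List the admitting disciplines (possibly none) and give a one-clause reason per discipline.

admitted in: ordered, linear, affine, relevant, unrestricted
use counts: r ×1; g ×1; p (bound) ×1; h (bound) ×1
order of uses: r, g, p, h
typing: well-typed at T1
ordered: ✓, r, g, p, h once each; derivable with no W/C/E
linear: ✓, each of r, g, p, h used exactly once
affine: ✓, no duplicate uses among r, g, p, h
relevant: ✓, none of r, g, p, h goes unused
unrestricted: ✓, typability at T1 is all that's needed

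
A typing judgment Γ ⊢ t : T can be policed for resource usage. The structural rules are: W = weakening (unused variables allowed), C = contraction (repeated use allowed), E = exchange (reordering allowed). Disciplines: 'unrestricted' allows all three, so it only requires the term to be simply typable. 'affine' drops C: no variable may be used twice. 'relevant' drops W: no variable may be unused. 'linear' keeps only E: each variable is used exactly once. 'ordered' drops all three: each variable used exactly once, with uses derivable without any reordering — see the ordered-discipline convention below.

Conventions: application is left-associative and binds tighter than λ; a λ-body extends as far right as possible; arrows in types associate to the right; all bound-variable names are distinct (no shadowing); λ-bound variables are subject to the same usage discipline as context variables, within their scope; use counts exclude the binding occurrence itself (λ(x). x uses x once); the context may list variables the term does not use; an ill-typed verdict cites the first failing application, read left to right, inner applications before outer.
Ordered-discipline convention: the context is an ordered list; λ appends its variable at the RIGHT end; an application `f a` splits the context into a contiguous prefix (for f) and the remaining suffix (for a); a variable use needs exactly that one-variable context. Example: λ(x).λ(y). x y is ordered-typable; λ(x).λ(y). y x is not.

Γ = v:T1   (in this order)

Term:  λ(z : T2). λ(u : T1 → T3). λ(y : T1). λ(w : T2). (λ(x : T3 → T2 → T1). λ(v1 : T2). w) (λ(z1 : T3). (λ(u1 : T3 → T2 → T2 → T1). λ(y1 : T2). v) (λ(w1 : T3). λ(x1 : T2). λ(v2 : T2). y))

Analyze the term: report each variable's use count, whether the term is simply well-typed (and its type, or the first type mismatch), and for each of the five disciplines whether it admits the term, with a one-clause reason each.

counts: v ×1; z (λ-bound) ×0; u (λ-bound) ×0; y (λ-bound) ×1; w (λ-bound) ×1; x (λ-bound) ×0; v1 (λ-bound) ×0; z1 (λ-bound) ×0; u1 (λ-bound) ×0; y1 (λ-bound) ×0; w1 (λ-bound) ×0; x1 (λ-bound) ×0; v2 (λ-bound) ×0
use order (left to right): w, v, y
typing: well-typed at T2 → (T1 → T3) → T1 → T2 → T2 → T2
ordered: ✗, unused: z, u, x, v1, z1, u1, y1, w1, x1, v2 — weakening required
linear: ✗, unused: z, u, x, v1, z1, u1, y1, w1, x1, v2 — weakening required
affine: ✓, none of v, z, u, y, w, x, v1, z1, u1, y1, w1, x1, v2 used more than once
relevant: ✗, unused: z, u, x, v1, z1, u1, y1, w1, x1, v2 — weakening required
unrestricted: ✓, type-checks (T2 → (T1 → T3) → T1 → T2 → T2 → T2) and nothing is barred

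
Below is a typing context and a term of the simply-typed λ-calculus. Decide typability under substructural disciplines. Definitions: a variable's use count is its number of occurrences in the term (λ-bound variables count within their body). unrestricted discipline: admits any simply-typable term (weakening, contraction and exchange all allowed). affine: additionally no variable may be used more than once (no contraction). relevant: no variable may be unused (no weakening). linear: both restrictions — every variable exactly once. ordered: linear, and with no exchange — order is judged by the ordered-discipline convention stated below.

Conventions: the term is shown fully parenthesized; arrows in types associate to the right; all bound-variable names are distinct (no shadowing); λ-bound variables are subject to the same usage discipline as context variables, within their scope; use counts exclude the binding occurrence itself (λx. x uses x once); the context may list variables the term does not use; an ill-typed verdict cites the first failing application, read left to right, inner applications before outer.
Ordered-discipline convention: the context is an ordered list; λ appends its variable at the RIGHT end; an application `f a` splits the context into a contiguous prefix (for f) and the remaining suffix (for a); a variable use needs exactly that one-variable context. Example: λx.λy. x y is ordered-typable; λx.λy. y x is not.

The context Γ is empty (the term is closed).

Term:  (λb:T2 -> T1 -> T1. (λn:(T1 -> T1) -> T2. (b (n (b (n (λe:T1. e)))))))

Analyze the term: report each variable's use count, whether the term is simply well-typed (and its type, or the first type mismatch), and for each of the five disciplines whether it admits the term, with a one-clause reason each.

usage: b [bound]: 2, n [bound]: 2, e [bound]: 1
left-to-right use order: b, n, b, n, e
typing: ✓ — (T2 -> T1 -> T1) -> ((T1 -> T1) -> T2) -> T1 -> T1
ordered: ✗, b ×2, n ×2 used more than once (contraction)
linear: ✗, b ×2, n ×2 used more than once (contraction)
affine: ✗, b ×2, n ×2 used more than once (contraction)
relevant: ✓, at least one use each (b, n, e)
unrestricted: ✓, well-typed at (T2 -> T1 -> T1) -> ((T1 -> T1) -> T2) -> T1 -> T1; no restrictions here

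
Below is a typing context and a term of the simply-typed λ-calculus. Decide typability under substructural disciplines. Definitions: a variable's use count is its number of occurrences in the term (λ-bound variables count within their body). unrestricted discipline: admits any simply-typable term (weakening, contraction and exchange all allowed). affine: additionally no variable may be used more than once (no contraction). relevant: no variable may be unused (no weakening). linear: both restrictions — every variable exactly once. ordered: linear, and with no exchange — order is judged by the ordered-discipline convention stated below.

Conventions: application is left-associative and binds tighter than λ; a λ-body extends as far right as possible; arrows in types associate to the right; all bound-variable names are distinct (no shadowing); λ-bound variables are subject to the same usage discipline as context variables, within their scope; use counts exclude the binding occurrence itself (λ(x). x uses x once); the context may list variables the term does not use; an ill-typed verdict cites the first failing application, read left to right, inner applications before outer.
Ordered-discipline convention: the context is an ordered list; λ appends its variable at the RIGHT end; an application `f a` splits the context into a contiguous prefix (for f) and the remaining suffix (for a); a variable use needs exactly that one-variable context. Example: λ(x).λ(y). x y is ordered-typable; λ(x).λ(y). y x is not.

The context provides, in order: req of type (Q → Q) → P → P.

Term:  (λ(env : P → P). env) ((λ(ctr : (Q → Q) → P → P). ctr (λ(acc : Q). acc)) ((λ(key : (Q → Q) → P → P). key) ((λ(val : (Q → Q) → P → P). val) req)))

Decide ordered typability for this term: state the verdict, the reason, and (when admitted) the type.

yes — one use each (req, env, ctr, acc, key, val); ordered split holds; term : P → P
counts: req=1; env [bound]=1; ctr [bound]=1; acc [bound]=1; key [bound]=1; val [bound]=1
order of uses: env, ctr, acc, key, val, req
typing: ✓ — P → P
all disciplines: ordered ✓; linear ✓; affine ✓; relevant ✓; unrestricted ✓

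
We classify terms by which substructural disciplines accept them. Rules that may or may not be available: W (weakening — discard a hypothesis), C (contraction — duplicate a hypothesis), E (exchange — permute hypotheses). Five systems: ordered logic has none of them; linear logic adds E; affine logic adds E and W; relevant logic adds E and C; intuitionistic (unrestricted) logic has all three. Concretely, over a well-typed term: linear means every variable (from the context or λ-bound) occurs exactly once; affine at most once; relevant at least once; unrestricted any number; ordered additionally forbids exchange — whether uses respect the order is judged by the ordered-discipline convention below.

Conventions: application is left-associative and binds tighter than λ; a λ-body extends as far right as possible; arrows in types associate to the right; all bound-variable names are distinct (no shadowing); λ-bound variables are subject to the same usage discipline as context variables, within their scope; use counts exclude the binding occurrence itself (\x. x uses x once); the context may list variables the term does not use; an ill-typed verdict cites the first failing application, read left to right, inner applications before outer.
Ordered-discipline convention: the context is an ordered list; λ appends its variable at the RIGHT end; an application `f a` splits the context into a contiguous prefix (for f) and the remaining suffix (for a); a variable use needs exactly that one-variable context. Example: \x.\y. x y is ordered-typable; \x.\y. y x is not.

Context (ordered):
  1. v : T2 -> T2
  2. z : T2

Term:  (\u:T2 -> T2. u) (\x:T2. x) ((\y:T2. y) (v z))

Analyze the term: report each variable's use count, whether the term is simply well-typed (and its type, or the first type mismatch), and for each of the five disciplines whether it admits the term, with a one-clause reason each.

use counts: v ×1, z ×1, u (λ-bound) ×1, x (λ-bound) ×1, y (λ-bound) ×1
order of uses: u, x, y, v, z
typing: ✓ — T2
ordered: ✓ — v, z, u, x, y once each; derivable with no W/C/E
linear: ✓ — v, z, u, x, y: one use apiece
affine: ✓ — v, z, u, x, y: no repeats, contraction unneeded
relevant: ✓ — every one of v, z, u, x, y appears
unrestricted: ✓ — type-checks (T2) and nothing is barred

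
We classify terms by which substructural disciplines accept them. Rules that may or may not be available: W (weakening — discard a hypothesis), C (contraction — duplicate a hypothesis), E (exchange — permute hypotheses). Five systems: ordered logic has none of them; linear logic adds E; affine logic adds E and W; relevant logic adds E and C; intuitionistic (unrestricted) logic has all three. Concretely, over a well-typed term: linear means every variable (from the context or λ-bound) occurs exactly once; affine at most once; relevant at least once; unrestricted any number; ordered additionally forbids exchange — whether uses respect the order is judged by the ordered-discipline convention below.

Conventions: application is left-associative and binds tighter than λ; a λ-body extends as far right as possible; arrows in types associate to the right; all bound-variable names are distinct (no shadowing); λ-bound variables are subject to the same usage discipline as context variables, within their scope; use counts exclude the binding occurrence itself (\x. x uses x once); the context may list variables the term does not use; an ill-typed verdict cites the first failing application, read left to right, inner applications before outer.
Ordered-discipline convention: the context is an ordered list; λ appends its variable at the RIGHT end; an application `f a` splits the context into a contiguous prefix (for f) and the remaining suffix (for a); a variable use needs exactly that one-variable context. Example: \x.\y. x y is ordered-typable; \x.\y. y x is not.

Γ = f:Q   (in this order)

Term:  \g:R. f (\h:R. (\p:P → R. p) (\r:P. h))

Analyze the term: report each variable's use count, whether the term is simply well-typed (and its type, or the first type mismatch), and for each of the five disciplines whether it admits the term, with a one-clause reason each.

variable uses: f=1; g [bound]=0; h [bound]=1; p [bound]=1; r [bound]=0
uses in reading order: f, p, h
typing: ill-typed: applying a non-function (Q)
ordered ✗ (the type mismatch rejects it)
linear ✗ (not simply typable)
affine ✗ (fails simple typing)
relevant ✗ (a type mismatch blocks all five)
unrestricted ✗ (the type mismatch rejects it)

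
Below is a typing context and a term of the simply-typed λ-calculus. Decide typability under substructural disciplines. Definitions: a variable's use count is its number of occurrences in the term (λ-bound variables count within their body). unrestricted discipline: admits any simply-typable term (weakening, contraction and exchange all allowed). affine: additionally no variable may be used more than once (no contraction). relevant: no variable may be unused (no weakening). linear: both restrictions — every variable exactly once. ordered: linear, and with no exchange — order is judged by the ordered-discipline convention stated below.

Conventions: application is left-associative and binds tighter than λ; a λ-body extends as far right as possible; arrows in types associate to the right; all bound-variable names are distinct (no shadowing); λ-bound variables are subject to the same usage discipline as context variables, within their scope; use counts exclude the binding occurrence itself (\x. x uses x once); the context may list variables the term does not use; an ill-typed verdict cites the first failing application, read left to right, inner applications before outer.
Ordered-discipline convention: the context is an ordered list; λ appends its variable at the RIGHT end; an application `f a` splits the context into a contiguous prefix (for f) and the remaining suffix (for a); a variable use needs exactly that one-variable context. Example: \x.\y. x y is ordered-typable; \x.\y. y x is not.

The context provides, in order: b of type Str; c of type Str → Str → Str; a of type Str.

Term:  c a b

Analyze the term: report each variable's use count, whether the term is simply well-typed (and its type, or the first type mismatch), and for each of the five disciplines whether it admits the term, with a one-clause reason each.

counts: b ×1, c ×1, a ×1
use order (left to right): c, a, b
typing: well-typed — term : Str
ordered ✗ (no contiguous prefix/suffix split fits c, a, b)
linear ✓ (b, c, a: one use apiece)
affine ✓ (b, c, a: no repeats, contraction unneeded)
relevant ✓ (at least one use each (b, c, a))
unrestricted ✓ (simply typable at Str; W, C, E all held)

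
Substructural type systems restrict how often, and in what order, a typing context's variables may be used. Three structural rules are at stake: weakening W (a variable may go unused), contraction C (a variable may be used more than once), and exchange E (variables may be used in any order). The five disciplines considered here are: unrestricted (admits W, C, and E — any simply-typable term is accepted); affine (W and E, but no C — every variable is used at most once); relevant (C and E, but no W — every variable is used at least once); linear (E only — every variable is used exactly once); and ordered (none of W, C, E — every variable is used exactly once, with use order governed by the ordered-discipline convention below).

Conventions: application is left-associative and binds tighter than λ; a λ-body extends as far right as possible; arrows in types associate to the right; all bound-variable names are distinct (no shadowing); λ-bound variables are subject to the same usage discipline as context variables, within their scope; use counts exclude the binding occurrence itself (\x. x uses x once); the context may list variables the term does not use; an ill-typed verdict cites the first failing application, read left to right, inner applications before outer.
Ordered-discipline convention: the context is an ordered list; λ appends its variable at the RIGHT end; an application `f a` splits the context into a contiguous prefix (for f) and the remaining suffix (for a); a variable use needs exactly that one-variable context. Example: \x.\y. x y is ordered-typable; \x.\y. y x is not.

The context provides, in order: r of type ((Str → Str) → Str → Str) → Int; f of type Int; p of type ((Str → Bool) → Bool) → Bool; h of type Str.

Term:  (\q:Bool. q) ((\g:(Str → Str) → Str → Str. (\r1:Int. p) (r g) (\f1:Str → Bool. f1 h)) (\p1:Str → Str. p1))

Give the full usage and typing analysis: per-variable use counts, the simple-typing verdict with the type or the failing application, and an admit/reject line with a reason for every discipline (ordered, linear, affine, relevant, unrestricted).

use counts: r: 1×; f: 0×; p: 1×; h: 1×; q [bound]: 1×; g [bound]: 1×; r1 [bound]: 0×; f1 [bound]: 1×; p1 [bound]: 1×
uses in reading order: q, p, r, g, f1, h, p1
typing: well-typed — term : Bool
ordered: ✗ — unused: f, r1 — weakening required
linear: ✗ — unused: f, r1 — weakening required
affine: ✓ — none of r, f, p, h, q, g, r1, f1, p1 used more than once
relevant: ✗ — unused: f, r1 — weakening required
unrestricted: ✓ — well-typed at Bool; no restrictions here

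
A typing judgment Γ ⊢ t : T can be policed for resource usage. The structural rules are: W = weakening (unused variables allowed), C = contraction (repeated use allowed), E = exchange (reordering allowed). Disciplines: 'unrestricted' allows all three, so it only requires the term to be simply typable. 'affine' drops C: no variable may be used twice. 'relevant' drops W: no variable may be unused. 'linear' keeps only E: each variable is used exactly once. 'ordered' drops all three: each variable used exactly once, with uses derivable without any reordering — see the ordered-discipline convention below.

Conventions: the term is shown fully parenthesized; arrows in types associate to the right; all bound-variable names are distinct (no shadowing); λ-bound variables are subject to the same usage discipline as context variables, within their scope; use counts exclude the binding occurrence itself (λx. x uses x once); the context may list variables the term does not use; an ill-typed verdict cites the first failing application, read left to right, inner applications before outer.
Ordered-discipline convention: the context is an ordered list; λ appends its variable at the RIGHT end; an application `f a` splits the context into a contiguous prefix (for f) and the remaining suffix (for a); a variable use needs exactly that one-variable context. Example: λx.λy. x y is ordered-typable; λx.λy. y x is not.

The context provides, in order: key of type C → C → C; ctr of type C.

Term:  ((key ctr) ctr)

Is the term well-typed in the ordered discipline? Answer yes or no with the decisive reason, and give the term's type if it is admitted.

no — ctr ×2 used more than once (contraction)
variable uses: key: 1; ctr: 2
left-to-right use order: key, ctr, ctr
typing: well-typed at C
summary: ordered ✗ · linear ✗ · affine ✗ · relevant ✓ · unrestricted ✓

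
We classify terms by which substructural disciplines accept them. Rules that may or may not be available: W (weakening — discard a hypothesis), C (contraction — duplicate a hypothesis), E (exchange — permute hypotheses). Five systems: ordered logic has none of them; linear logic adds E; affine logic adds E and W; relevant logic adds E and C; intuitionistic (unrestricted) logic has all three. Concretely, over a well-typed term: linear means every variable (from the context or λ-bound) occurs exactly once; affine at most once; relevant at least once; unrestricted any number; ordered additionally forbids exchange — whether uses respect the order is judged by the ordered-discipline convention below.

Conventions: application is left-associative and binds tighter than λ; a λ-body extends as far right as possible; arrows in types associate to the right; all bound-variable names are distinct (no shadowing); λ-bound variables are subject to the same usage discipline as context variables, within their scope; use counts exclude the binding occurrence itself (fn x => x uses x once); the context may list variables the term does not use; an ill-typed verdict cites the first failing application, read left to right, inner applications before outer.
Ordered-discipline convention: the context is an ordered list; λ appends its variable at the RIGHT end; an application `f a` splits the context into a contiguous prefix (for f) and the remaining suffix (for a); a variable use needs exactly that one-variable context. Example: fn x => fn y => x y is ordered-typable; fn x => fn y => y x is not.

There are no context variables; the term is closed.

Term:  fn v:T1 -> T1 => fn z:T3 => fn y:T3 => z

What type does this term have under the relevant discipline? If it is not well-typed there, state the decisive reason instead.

not well-typed under relevant — needs weakening: v, y unused
usage: v (bound)=0, z (bound)=1, y (bound)=0
use order (left to right): z
typing: ✓ — (T1 -> T1) -> T3 -> T3 -> T3
across the five disciplines: ordered ✗; linear ✗; affine ✓; relevant ✗; unrestricted ✓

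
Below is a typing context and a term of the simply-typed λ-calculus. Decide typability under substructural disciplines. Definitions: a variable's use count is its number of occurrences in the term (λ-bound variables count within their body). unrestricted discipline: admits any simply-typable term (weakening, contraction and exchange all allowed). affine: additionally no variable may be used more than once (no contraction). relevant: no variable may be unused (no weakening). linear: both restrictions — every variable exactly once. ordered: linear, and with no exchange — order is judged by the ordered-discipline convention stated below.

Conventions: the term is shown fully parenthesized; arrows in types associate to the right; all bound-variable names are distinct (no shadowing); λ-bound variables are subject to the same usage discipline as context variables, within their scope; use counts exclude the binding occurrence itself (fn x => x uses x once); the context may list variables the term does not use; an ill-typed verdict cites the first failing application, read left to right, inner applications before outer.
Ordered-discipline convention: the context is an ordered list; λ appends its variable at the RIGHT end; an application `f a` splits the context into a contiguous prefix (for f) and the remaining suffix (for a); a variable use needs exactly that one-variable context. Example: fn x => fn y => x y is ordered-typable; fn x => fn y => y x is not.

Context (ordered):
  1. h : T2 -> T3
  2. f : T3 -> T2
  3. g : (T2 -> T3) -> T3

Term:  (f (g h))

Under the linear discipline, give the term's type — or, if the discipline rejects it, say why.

term : T2
usage: h: 1×, f: 1×, g: 1×
left-to-right use order: f, g, h
typing: well-typed at T2
summary: ordered ✗ | linear ✓ | affine ✓ | relevant ✓ | unrestricted ✓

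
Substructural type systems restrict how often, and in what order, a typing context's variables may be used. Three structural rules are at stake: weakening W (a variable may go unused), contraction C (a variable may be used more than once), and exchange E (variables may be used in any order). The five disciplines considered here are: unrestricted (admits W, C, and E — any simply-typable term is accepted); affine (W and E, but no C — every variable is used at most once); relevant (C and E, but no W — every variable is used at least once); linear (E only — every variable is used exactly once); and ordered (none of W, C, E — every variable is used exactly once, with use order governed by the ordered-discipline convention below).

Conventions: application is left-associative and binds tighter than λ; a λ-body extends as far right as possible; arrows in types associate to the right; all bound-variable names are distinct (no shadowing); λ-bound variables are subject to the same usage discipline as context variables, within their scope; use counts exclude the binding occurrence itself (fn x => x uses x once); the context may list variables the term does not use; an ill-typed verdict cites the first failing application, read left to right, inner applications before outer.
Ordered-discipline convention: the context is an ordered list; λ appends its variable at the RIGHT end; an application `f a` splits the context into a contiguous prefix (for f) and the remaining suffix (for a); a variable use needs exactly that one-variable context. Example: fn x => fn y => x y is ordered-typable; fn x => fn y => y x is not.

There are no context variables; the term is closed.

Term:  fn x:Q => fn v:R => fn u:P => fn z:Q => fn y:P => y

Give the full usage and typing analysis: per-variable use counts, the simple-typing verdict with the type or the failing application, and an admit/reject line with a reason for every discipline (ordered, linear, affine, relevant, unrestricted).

usage: x [bound]=0; v [bound]=0; u [bound]=0; z [bound]=0; y [bound]=1
left-to-right use order: y
typing: the term checks, with type Q → R → P → Q → P → P
ordered: ✗, x, v, u, z never used (weakening)
linear: ✗, x, v, u, z never used (weakening)
affine: ✓, no duplicate uses among x, v, u, z, y
relevant: ✗, x, v, u, z never used (weakening)
unrestricted: ✓, type-checks (Q → R → P → Q → P → P) and nothing is barred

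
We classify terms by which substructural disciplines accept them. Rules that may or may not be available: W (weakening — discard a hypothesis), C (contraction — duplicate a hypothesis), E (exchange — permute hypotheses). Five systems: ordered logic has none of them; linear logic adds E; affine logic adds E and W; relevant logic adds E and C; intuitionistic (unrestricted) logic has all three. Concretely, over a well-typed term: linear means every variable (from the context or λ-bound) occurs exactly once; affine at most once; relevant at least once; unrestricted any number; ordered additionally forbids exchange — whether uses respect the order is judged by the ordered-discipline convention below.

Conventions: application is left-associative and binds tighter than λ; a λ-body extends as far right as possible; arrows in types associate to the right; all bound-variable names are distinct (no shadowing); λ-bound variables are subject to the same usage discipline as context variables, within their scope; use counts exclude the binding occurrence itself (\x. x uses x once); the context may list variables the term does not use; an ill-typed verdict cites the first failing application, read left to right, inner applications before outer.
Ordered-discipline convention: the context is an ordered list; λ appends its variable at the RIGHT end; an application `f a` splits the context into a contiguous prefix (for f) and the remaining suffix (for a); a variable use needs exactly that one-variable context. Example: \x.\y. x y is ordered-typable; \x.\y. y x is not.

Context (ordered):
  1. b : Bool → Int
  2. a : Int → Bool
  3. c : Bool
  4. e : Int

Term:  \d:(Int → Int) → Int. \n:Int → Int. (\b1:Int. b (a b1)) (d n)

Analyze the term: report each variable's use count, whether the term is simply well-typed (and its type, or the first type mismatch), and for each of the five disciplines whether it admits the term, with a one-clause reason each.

use counts: b: 1, a: 1, c: 0, e: 0, d (λ-bound): 1, n (λ-bound): 1, b1 (λ-bound): 1
use order (left to right): b, a, b1, d, n
typing: well-typed at ((Int → Int) → Int) → (Int → Int) → Int
ordered: ✗, c, e never used (weakening)
linear: ✗, c, e never used (weakening)
affine: ✓, none of b, a, c, e, d, n, b1 used more than once
relevant: ✗, c, e never used (weakening)
unrestricted: ✓, type-checks (((Int → Int) → Int) → (Int → Int) → Int) and nothing is barred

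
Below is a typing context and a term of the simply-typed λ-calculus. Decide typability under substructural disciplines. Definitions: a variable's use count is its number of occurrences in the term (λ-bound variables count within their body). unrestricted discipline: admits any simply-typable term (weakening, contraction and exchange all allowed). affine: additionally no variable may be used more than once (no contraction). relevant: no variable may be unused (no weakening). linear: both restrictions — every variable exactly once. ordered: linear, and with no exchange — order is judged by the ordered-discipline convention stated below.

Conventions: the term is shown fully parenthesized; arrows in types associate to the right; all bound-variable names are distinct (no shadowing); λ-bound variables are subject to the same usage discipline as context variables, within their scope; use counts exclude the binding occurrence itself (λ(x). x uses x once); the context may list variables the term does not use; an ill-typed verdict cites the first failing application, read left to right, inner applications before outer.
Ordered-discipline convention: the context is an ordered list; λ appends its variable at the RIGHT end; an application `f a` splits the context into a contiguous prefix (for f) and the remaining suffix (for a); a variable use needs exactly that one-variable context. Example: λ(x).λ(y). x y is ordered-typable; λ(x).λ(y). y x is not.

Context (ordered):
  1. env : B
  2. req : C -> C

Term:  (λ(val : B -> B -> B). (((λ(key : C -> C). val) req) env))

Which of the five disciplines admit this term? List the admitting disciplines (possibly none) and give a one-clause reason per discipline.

accepted by: affine, unrestricted
counts: env: 1×, req: 1×, val (λ-bound): 1×, key (λ-bound): 0×
use order (left to right): val, req, env
typing: well-typed at (B -> B -> B) -> B -> B
ordered: ✗ — key never used (weakening)
linear: ✗ — key never used (weakening)
affine: ✓ — at most one use each (env, req, val, key)
relevant: ✗ — key never used (weakening)
unrestricted: ✓ — well-typed at (B -> B -> B) -> B -> B; no restrictions here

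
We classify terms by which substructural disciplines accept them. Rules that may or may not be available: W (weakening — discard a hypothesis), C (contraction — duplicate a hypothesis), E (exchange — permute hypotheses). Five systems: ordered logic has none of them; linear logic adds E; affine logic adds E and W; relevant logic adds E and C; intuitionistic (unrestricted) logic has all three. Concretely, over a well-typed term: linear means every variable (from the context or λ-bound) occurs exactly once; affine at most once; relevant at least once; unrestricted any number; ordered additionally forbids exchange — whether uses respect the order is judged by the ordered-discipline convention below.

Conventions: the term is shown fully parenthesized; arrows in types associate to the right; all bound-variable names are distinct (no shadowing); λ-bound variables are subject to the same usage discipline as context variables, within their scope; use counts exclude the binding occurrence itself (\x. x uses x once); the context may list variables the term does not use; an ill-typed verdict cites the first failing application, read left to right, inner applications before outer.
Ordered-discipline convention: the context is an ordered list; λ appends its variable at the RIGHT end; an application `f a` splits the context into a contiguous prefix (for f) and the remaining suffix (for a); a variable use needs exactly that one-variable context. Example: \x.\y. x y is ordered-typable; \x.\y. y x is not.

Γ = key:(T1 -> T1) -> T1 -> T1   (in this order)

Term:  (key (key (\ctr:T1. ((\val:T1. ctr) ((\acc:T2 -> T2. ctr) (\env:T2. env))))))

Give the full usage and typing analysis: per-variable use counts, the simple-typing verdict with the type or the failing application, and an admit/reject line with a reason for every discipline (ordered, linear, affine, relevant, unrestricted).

variable uses: key: 2, ctr [bound]: 2, val [bound]: 0, acc [bound]: 0, env [bound]: 1
order of uses: key, key, ctr, ctr, env
typing: well-typed — term : T1 -> T1
ordered: ✗ — repeated use of key ×2, ctr ×2; val, acc left unused
linear: ✗ — repeated use of key ×2, ctr ×2; val, acc left unused
affine: ✗ — repeated use of key ×2, ctr ×2
relevant: ✗ — val, acc left unused
unrestricted: ✓ — simply typable at T1 -> T1; W, C, E all held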